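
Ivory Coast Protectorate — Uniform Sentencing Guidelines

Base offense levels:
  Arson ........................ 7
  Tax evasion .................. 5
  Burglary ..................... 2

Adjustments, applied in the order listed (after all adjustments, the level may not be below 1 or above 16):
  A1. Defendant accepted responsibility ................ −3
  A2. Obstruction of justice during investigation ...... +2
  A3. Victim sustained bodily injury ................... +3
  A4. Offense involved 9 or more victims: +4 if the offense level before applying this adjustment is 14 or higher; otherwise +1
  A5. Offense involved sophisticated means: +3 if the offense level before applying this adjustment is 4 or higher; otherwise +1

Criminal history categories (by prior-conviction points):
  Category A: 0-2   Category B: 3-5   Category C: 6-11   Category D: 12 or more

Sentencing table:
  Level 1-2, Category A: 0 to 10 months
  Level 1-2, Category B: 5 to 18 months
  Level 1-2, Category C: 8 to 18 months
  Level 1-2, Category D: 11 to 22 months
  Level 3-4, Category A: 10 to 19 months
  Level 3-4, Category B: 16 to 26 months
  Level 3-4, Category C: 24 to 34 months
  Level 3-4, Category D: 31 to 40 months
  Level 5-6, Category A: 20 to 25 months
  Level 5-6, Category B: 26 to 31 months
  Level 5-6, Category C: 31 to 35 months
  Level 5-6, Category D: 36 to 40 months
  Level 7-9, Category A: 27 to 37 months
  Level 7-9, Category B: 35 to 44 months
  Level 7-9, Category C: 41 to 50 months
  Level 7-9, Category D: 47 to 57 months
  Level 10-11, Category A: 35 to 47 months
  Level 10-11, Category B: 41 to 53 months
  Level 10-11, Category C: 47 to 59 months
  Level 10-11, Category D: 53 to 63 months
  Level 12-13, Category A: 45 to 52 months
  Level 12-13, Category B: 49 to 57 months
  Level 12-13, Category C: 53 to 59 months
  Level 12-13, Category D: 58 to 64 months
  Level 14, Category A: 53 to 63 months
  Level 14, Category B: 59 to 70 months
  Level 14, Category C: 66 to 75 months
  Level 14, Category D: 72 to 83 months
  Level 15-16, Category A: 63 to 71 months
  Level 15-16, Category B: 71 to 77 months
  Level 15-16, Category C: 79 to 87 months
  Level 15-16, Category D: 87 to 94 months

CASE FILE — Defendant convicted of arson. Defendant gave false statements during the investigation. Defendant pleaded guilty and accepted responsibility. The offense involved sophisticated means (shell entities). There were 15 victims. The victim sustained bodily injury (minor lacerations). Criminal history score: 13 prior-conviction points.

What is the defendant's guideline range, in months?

Base offense level for arson: 7.
A1 applies: 7 − 3 = 4.
A2 applies: 4 + 2 = 6.
A3 applies: 6 + 3 = 9.
A4 applies (level before this adjustment is 9 < 14, so +1): 9 + 1 = 10.
A5 applies (level before this adjustment is 10 ≥ 4, so +3): 10 + 3 = 13.
Final offense level: 13.
Criminal history: 13 prior points → Category D (12+).
Level 13 falls in the 12-13 band.
Grid: Level 12-13 × Category D = 58-64 months.

58-64 months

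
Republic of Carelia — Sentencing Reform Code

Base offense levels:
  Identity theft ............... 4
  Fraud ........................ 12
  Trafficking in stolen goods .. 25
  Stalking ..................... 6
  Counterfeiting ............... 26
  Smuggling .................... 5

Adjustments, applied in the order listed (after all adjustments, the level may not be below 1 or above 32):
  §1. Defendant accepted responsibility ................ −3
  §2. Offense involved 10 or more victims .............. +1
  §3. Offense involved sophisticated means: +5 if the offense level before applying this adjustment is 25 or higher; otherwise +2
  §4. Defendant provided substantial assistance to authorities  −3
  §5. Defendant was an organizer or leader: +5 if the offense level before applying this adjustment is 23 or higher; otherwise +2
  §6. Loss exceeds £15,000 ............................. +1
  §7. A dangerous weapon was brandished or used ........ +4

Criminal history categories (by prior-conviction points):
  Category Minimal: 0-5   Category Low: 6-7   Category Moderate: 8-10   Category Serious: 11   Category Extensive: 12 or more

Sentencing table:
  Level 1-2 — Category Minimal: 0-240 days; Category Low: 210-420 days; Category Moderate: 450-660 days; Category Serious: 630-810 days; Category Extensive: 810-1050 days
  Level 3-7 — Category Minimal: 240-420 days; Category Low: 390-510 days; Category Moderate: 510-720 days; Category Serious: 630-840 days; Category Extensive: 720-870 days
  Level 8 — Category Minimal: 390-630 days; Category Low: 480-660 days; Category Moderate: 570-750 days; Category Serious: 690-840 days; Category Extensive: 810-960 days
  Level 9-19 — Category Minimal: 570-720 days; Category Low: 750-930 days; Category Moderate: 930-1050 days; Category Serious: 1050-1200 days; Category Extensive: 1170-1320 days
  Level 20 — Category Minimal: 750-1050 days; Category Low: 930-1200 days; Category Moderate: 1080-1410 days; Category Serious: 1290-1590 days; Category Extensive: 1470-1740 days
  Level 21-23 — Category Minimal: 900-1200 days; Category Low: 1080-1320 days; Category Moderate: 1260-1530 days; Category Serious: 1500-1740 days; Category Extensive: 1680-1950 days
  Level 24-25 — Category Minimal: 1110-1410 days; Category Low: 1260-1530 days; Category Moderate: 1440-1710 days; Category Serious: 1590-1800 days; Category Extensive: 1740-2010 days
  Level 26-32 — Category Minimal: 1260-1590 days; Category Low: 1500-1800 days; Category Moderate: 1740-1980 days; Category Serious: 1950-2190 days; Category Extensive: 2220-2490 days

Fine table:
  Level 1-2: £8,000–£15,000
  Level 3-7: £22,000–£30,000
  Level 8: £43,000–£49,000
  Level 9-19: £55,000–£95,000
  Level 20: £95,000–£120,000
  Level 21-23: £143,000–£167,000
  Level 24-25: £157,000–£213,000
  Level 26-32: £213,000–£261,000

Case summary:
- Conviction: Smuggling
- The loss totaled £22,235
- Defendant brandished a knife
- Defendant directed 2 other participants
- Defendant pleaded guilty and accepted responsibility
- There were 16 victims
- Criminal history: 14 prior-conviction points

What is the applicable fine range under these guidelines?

Base offense level for smuggling: 5.
§1 applies: 5 − 3 = 2.
§2 applies: 2 + 1 = 3.
§3 does not apply.
§4 does not apply.
§5 applies (level before this adjustment is 3 < 23, so +2): 3 + 2 = 5.
§6 applies: 5 + 1 = 6.
§7 applies: 6 + 4 = 10.
Final offense level: 10.
Level 10 falls in the 9-19 band.
Fine table: Level 9-19 → £55,000–£95,000.

£55,000–£95,000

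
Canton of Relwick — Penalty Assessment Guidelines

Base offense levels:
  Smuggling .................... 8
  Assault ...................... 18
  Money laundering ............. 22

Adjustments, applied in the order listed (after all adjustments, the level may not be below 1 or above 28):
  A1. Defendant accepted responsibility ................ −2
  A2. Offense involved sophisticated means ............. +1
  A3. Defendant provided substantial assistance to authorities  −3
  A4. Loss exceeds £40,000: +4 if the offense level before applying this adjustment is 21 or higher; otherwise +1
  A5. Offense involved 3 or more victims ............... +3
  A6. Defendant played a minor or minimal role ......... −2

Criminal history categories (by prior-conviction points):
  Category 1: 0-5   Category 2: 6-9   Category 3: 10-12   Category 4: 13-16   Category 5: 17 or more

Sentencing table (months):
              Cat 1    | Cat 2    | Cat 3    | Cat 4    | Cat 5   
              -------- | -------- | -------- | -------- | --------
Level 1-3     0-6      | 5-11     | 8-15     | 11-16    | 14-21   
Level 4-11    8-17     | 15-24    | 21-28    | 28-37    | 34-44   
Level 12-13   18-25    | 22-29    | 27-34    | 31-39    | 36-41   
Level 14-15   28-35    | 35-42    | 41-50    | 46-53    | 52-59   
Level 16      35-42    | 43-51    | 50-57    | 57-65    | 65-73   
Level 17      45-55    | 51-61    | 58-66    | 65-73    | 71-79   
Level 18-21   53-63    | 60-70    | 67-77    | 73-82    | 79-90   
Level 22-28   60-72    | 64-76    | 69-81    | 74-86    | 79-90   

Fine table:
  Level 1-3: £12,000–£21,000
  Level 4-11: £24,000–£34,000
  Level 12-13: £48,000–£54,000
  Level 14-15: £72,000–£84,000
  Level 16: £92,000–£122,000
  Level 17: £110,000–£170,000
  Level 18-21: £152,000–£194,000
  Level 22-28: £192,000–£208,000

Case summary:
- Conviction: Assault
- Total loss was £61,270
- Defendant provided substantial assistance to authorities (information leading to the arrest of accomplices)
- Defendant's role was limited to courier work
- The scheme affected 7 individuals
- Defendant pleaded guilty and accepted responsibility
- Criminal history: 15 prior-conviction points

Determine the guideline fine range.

Base offense level for assault: 18.
A1 applies: 18 − 2 = 16.
A2 does not apply.
A3 applies: 16 − 3 = 13.
A4 applies (level before this adjustment is 13 < 21, so +1): 13 + 1 = 14.
A5 applies: 14 + 3 = 17.
A6 applies: 17 − 2 = 15.
Final offense level: 15.
Level 15 falls in the 14-15 band.
Fine table: Level 14-15 → £72,000–£84,000.

£72,000–£84,000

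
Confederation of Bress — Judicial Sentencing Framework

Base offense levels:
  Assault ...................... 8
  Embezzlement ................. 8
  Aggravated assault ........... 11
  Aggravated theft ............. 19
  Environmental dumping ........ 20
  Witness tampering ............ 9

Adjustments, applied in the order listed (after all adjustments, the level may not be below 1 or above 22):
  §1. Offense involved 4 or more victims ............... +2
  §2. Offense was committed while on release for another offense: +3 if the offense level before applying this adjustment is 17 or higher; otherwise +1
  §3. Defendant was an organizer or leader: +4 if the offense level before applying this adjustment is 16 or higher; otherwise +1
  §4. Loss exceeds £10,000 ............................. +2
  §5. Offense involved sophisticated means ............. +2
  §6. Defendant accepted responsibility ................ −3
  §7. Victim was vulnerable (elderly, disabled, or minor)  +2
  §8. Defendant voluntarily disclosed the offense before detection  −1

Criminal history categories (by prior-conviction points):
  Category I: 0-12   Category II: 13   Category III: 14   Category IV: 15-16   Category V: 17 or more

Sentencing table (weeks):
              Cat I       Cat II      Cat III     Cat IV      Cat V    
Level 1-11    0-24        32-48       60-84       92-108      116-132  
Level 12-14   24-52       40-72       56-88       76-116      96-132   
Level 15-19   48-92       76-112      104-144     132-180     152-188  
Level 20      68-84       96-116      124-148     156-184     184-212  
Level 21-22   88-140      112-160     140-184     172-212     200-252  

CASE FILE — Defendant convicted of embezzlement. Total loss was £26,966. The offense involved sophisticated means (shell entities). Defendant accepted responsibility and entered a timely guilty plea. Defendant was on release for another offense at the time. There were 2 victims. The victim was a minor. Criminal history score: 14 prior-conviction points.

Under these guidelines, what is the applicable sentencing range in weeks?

Base offense level for embezzlement: 8.
§2 applies (level before this adjustment is 8 < 17, so +1): 8 + 1 = 9.
§3 does not apply.
§4 applies: 9 + 2 = 11.
§5 applies: 11 + 2 = 13.
§6 applies: 13 − 3 = 10.
§7 applies: 10 + 2 = 12.
§8 does not apply.
Final offense level: 12.
Criminal history: 14 prior points → Category III (14).
Level 12 falls in the 12-14 band.
Grid: Level 12-14 × Category III = 56-88 weeks.

56-88 weeks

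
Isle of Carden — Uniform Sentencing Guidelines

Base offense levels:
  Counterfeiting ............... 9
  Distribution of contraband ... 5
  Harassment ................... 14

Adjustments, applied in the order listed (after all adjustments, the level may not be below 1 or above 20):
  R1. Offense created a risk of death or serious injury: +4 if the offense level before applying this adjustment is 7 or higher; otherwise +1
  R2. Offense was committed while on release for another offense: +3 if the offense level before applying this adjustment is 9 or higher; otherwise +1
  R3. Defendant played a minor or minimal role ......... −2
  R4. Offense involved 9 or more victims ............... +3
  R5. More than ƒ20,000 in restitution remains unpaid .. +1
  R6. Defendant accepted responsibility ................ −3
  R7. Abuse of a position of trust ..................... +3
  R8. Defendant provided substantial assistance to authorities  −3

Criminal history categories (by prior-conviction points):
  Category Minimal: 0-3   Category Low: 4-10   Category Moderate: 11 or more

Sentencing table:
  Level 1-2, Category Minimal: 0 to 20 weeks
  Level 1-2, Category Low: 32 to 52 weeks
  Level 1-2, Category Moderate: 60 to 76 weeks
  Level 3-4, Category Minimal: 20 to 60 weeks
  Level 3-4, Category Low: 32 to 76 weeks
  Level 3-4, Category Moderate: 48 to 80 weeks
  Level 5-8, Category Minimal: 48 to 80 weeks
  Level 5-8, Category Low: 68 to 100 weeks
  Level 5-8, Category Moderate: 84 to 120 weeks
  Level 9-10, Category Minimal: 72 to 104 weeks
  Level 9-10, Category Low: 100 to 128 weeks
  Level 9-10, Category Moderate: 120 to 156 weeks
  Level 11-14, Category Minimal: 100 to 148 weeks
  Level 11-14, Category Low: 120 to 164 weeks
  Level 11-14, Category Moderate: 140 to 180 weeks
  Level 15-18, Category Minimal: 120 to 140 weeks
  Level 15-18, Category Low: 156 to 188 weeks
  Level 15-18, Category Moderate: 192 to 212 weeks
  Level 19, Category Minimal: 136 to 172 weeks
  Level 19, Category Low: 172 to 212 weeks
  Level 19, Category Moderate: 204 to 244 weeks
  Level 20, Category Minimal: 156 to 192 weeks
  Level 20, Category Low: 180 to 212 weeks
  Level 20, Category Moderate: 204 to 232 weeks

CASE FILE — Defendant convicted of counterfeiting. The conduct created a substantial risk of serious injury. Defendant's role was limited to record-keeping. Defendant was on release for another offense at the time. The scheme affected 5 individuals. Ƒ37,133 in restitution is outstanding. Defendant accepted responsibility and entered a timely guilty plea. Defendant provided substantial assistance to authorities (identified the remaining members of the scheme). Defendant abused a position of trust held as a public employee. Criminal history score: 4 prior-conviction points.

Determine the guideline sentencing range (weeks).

Base offense level for counterfeiting: 9.
R1 applies (level before this adjustment is 9 ≥ 7, so +4): 9 + 4 = 13.
R2 applies (level before this adjustment is 13 ≥ 9, so +3): 13 + 3 = 16.
R3 applies: 16 − 2 = 14.
R4 does not apply.
R5 applies: 14 + 1 = 15.
R6 applies: 15 − 3 = 12.
R7 applies: 12 + 3 = 15.
R8 applies: 15 − 3 = 12.
Final offense level: 12.
Criminal history: 4 prior points → Category Low (4-10).
Level 12 falls in the 11-14 band.
Grid: Level 11-14 × Category Low = 120-164 weeks.

120-164 weeks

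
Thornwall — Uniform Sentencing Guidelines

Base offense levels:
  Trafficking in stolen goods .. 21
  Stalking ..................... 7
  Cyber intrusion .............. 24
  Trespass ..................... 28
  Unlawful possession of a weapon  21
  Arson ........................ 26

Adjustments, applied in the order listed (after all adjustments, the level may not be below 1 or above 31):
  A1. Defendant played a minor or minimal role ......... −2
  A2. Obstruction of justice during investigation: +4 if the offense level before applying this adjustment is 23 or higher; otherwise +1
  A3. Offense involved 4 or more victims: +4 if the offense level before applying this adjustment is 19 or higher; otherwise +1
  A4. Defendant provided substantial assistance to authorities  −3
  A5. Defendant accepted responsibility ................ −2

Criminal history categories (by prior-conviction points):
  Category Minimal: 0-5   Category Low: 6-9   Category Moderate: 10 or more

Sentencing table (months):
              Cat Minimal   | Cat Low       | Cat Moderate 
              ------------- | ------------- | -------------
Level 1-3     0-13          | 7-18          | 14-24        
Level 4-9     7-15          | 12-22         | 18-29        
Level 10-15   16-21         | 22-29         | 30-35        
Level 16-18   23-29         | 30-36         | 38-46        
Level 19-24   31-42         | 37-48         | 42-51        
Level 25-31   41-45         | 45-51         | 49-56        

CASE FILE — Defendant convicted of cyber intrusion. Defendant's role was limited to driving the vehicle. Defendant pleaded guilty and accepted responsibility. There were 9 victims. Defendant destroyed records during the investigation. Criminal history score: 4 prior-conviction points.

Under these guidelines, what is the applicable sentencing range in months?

41-45 months

Base offense level for cyber intrusion: 24.
A1 applies: 24 − 2 = 22.
A2 applies (level before this adjustment is 22 < 23, so +1): 22 + 1 = 23.
A3 applies (level before this adjustment is 23 ≥ 19, so +4): 23 + 4 = 27.
A5 applies: 27 − 2 = 25.
Final offense level: 25.
Criminal history: 4 prior points → Category Minimal (0-5).
Level 25 falls in the 25-31 band.
Grid: Level 25-31 × Category Minimal = 41-45 months.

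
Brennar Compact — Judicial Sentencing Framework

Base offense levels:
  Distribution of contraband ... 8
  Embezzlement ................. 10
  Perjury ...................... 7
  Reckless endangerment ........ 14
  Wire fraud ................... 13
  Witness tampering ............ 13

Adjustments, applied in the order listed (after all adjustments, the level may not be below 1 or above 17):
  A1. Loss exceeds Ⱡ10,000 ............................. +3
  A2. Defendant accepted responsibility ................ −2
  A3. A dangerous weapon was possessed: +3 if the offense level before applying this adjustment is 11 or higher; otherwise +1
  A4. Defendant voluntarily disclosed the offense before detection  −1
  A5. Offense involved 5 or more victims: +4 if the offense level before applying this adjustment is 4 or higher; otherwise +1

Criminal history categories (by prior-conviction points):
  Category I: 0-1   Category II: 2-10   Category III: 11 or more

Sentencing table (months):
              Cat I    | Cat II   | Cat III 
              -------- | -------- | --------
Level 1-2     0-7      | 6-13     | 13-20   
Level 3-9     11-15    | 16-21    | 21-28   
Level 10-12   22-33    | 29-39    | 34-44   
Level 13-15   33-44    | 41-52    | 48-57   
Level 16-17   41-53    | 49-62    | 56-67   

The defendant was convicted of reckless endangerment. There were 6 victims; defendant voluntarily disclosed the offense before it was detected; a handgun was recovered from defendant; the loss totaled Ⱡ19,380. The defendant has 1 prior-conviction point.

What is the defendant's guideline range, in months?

41-53 months

Base offense level for reckless endangerment: 14.
A1 applies: 14 + 3 = 17.
A2 does not apply.
A3 applies (level before this adjustment is 17 ≥ 11, so +3): 17 + 3 = 20.
A4 applies: 20 − 1 = 19.
A5 applies (level before this adjustment is 19 ≥ 4, so +4): 19 + 4 = 23.
Level 23 exceeds the maximum of 17; capped at 17.
Final offense level: 17.
Criminal history: 1 prior point → Category I (0-1).
Level 17 falls in the 16-17 band.
Grid: Level 16-17 × Category I = 41-53 months.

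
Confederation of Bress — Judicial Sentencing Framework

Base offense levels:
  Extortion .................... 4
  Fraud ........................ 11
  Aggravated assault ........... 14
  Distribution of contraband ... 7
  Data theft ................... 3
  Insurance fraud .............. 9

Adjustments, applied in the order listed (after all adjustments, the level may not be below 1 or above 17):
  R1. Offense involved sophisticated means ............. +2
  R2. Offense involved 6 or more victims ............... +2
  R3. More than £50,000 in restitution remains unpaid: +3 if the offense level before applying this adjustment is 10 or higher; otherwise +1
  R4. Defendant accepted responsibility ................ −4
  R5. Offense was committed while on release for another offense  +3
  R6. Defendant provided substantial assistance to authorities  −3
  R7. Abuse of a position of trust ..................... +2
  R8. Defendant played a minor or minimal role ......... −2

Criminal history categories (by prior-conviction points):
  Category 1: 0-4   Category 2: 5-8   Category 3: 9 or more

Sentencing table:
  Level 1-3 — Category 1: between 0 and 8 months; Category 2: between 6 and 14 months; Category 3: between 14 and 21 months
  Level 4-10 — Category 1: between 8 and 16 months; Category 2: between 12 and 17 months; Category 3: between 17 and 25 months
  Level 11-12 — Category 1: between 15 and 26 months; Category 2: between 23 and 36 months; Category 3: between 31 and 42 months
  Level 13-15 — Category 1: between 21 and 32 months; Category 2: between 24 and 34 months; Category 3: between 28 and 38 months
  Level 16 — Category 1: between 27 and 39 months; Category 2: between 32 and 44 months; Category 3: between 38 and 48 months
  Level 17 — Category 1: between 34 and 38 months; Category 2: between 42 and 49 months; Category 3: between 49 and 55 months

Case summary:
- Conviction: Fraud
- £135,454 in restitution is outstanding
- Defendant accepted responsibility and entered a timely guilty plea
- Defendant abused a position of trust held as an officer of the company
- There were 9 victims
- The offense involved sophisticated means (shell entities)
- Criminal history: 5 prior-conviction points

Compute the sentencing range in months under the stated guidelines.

Base offense level for fraud: 11.
R1 applies: 11 + 2 = 13.
R2 applies: 13 + 2 = 15.
R3 applies (level before this adjustment is 15 ≥ 10, so +3): 15 + 3 = 18.
R4 applies: 18 − 4 = 14.
R5 does not apply.
R6 does not apply.
R7 applies: 14 + 2 = 16.
R8 does not apply.
Final offense level: 16.
Criminal history: 5 prior points → Category 2 (5-8).
Level 16 falls in the 16 band.
Grid: Level 16 × Category 2 = 32-44 months.

32-44 months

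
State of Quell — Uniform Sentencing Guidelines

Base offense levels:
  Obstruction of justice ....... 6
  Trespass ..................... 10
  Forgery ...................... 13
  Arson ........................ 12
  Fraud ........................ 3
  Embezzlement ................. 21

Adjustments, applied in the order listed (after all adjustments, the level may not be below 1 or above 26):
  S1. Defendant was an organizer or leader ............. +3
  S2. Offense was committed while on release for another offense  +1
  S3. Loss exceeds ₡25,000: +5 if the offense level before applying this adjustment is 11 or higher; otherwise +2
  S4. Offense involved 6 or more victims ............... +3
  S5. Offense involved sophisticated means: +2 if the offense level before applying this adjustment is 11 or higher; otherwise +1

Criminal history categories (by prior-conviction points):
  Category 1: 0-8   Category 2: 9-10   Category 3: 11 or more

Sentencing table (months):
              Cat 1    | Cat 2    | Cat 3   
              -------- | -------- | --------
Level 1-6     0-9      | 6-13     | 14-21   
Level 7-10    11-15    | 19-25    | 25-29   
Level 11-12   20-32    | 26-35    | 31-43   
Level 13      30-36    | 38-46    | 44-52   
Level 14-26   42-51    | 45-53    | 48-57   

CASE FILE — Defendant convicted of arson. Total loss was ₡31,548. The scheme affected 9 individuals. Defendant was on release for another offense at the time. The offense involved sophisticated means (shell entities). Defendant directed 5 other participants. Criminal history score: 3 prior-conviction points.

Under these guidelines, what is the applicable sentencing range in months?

Base offense level for arson: 12.
S1 applies: 12 + 3 = 15.
S2 applies: 15 + 1 = 16.
S3 applies (level before this adjustment is 16 ≥ 11, so +5): 16 + 5 = 21.
S4 applies: 21 + 3 = 24.
S5 applies (level before this adjustment is 24 ≥ 11, so +2): 24 + 2 = 26.
Final offense level: 26.
Criminal history: 3 prior points → Category 1 (0-8).
Level 26 falls in the 14-26 band.
Grid: Level 14-26 × Category 1 = 42-51 months.

42-51 months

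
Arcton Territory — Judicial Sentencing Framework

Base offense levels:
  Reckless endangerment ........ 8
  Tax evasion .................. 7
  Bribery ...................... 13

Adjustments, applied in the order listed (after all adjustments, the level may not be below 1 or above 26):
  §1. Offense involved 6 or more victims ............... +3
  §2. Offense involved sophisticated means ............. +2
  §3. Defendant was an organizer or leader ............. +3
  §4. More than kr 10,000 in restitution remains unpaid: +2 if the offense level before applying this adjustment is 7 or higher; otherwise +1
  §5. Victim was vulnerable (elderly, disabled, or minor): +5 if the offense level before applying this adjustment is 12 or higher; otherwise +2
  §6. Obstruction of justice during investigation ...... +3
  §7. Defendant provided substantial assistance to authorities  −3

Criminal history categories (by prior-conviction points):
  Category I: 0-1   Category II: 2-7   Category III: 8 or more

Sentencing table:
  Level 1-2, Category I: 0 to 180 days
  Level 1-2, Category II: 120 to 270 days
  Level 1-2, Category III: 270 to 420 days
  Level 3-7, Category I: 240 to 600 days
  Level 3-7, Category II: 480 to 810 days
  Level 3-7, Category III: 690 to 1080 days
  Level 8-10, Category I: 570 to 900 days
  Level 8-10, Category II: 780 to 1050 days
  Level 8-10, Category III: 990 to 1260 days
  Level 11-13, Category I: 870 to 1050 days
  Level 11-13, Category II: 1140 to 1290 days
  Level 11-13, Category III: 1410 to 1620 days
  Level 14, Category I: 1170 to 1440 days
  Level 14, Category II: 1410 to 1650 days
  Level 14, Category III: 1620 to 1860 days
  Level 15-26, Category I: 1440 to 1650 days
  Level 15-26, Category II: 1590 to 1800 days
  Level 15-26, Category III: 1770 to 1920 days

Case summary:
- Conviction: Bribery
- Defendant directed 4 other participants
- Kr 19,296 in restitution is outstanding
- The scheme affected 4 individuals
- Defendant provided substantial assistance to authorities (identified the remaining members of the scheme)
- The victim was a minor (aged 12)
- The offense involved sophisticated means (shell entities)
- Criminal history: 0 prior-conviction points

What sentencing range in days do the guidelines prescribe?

1440-1650 days

Base offense level for bribery: 13.
§2 applies: 13 + 2 = 15.
§3 applies: 15 + 3 = 18.
§4 applies (level before this adjustment is 18 ≥ 7, so +2): 18 + 2 = 20.
§5 applies (level before this adjustment is 20 ≥ 12, so +5): 20 + 5 = 25.
§7 applies: 25 − 3 = 22.
Final offense level: 22.
Criminal history: 0 prior points → Category I (0-1).
Level 22 falls in the 15-26 band.
Grid: Level 15-26 × Category I = 1440-1650 days.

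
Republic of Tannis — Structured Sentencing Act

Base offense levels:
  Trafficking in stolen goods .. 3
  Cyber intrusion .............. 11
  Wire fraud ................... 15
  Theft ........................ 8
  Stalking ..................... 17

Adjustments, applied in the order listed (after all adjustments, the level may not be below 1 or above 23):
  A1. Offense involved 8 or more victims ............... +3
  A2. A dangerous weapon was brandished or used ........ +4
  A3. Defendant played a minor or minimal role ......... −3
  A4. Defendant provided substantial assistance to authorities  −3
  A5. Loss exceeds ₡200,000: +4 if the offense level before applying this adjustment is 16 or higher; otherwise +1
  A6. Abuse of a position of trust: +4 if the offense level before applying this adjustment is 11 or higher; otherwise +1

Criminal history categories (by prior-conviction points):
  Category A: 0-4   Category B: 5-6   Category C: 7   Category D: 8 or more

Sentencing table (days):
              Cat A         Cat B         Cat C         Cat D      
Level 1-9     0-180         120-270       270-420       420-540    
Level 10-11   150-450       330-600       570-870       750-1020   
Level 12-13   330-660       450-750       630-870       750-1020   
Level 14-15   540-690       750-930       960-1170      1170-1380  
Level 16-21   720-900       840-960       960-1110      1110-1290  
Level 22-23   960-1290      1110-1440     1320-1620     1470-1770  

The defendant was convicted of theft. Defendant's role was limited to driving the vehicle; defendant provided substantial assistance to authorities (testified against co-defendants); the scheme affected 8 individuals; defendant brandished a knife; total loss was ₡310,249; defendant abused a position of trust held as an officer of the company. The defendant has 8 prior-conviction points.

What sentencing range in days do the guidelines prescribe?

750-1020 days

Base offense level for theft: 8.
A1 applies: 8 + 3 = 11.
A2 applies: 11 + 4 = 15.
A3 applies: 15 − 3 = 12.
A4 applies: 12 − 3 = 9.
A5 applies (level before this adjustment is 9 < 16, so +1): 9 + 1 = 10.
A6 applies (level before this adjustment is 10 < 11, so +1): 10 + 1 = 11.
Final offense level: 11.
Criminal history: 8 prior points → Category D (8+).
Level 11 falls in the 10-11 band.
Grid: Level 10-11 × Category D = 750-1020 days.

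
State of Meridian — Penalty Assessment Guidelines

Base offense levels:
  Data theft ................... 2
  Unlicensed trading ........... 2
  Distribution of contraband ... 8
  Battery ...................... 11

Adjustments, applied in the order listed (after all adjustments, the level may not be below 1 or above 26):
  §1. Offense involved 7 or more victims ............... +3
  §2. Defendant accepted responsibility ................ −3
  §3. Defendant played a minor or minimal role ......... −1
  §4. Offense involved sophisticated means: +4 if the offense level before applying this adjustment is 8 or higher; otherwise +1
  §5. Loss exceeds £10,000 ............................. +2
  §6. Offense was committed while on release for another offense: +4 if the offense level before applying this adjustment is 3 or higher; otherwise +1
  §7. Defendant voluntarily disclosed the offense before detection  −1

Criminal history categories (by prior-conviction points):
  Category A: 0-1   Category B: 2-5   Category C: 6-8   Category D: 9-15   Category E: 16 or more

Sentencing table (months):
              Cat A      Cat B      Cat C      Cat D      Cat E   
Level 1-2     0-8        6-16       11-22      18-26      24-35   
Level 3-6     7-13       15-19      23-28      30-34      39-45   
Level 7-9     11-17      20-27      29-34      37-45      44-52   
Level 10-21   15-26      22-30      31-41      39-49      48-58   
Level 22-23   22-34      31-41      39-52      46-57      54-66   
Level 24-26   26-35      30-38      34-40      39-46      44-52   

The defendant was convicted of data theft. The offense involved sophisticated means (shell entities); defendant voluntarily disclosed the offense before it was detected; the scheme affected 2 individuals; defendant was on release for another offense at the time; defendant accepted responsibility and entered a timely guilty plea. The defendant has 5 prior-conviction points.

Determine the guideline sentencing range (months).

Base offense level for data theft: 2.
§2 applies: 2 − 3 = -1.
§4 applies (level before this adjustment is -1 < 8, so +1): -1 + 1 = 0.
§5 does not apply.
§6 applies (level before this adjustment is 0 < 3, so +1): 0 + 1 = 1.
§7 applies: 1 − 1 = 0.
Level 0 is below the minimum of 1; floored at 1.
Final offense level: 1.
Criminal history: 5 prior points → Category B (2-5).
Level 1 falls in the 1-2 band.
Grid: Level 1-2 × Category B = 6-16 months.

6-16 months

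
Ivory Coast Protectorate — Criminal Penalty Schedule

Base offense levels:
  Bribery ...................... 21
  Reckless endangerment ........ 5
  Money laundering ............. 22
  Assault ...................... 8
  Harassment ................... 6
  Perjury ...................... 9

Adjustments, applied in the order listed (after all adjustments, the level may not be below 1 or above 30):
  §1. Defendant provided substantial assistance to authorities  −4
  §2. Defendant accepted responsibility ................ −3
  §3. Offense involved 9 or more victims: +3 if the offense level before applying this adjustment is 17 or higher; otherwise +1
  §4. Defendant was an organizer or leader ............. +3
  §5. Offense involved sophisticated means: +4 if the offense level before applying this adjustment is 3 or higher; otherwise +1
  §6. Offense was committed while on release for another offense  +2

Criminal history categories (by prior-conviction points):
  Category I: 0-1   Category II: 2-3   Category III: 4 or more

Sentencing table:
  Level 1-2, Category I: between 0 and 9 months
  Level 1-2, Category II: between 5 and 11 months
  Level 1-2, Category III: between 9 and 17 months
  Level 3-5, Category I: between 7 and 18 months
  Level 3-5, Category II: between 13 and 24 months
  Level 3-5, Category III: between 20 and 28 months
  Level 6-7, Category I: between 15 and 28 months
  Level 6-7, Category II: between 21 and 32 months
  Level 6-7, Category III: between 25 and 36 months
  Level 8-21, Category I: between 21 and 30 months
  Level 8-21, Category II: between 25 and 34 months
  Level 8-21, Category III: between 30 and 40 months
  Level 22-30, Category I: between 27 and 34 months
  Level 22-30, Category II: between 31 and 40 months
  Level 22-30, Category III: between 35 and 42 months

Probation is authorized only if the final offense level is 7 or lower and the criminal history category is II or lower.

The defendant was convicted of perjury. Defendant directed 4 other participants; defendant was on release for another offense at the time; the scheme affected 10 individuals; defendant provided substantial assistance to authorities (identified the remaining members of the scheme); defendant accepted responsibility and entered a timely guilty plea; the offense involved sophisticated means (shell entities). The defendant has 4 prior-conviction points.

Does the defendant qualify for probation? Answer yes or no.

Base offense level for perjury: 9.
§1 applies: 9 − 4 = 5.
§2 applies: 5 − 3 = 2.
§3 applies (level before this adjustment is 2 < 17, so +1): 2 + 1 = 3.
§4 applies: 3 + 3 = 6.
§5 applies (level before this adjustment is 6 ≥ 3, so +4): 6 + 4 = 10.
§6 applies: 10 + 2 = 12.
Final offense level: 12.
Criminal history: 4 prior points → Category III (4+).
Level 12 falls in the 8-21 band.
Grid: Level 8-21 × Category III = 30-40 months.
Probation check: level 12 > 7 and category III > II → not eligible.

No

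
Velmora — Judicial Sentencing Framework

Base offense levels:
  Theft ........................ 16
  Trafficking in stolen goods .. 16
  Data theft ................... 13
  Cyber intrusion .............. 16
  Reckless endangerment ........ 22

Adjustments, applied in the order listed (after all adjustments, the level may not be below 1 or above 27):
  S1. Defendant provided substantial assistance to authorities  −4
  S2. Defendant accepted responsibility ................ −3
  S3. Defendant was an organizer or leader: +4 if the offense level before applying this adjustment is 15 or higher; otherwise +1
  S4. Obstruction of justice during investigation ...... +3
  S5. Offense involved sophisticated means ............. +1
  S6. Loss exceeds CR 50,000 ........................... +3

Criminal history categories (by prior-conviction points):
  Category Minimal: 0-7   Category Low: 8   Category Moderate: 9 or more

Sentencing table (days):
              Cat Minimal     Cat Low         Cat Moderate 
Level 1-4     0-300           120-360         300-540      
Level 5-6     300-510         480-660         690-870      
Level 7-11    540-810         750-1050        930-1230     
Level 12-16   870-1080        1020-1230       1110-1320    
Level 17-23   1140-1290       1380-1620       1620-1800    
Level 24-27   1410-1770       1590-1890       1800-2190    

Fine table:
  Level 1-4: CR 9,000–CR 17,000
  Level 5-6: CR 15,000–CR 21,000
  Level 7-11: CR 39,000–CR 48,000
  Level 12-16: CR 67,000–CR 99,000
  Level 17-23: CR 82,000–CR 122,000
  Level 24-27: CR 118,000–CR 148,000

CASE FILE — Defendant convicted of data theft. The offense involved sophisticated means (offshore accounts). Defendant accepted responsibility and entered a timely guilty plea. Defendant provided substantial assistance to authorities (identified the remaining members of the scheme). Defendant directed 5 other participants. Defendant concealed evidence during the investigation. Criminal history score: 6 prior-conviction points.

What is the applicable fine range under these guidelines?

Base offense level for data theft: 13.
S1 applies: 13 − 4 = 9.
S2 applies: 9 − 3 = 6.
S3 applies (level before this adjustment is 6 < 15, so +1): 6 + 1 = 7.
S4 applies: 7 + 3 = 10.
S5 applies: 10 + 1 = 11.
Final offense level: 11.
Level 11 falls in the 7-11 band.
Fine table: Level 7-11 → CR 39,000–CR 48,000.

CR 39,000–CR 48,000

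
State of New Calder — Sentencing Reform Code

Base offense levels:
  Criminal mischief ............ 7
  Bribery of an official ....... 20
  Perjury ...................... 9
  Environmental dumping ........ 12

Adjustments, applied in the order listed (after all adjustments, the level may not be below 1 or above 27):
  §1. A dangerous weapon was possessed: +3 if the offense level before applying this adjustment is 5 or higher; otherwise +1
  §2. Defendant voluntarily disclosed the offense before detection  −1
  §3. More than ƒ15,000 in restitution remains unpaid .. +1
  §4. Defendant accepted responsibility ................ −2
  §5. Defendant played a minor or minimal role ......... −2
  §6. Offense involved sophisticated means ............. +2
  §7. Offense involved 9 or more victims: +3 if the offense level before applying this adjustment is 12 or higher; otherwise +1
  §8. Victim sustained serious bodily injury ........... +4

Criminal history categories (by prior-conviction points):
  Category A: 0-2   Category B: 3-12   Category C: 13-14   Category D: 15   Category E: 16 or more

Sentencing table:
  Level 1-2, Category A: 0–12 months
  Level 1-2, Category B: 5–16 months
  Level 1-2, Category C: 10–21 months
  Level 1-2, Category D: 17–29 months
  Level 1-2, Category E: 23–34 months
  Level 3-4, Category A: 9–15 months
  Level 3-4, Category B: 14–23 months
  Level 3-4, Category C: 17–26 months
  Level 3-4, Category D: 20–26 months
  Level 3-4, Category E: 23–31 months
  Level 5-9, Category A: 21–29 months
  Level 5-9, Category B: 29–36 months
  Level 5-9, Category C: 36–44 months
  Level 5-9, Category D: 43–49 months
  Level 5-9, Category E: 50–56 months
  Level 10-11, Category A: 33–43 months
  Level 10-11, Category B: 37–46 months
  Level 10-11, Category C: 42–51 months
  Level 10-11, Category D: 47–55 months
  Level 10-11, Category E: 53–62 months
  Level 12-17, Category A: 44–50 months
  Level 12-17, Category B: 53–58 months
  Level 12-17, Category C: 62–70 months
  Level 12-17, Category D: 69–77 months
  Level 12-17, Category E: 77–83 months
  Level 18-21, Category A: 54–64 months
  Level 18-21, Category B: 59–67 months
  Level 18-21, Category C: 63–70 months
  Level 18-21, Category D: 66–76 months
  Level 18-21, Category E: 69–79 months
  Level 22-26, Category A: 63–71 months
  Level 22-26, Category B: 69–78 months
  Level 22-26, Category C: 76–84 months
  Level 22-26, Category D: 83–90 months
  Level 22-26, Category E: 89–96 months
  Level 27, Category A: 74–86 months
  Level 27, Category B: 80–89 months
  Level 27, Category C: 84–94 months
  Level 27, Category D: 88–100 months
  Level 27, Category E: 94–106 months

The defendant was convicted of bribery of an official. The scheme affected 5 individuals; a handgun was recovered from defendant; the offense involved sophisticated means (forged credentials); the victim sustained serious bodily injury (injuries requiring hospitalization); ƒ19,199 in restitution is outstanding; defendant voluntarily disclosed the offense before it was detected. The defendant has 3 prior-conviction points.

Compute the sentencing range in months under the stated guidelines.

Base offense level for bribery of an official: 20.
§1 applies (level before this adjustment is 20 ≥ 5, so +3): 20 + 3 = 23.
§2 applies: 23 − 1 = 22.
§3 applies: 22 + 1 = 23.
§5 does not apply.
§6 applies: 23 + 2 = 25.
§7 does not apply.
§8 applies: 25 + 4 = 29.
Level 29 exceeds the maximum of 27; capped at 27.
Final offense level: 27.
Criminal history: 3 prior points → Category B (3-12).
Level 27 falls in the 27 band.
Grid: Level 27 × Category B = 80-89 months.

80-89 months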